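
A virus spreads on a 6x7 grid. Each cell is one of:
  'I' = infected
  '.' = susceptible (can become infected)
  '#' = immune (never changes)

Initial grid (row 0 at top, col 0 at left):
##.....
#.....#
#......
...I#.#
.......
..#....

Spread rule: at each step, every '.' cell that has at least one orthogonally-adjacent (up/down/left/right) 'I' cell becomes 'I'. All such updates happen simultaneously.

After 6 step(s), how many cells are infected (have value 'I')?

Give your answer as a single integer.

Step 0 (initial): 1 infected
Step 1: +3 new -> 4 infected
Step 2: +7 new -> 11 infected
Step 3: +9 new -> 20 infected
Step 4: +10 new -> 30 infected
Step 5: +3 new -> 33 infected
Step 6: +1 new -> 34 infected

Answer: 34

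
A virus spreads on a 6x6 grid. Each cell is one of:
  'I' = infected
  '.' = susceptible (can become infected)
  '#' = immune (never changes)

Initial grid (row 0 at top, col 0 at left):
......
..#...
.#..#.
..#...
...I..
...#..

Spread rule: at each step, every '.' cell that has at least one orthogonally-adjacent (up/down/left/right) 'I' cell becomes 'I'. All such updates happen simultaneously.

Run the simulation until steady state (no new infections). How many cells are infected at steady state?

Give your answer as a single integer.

Answer: 31

Derivation:
Step 0 (initial): 1 infected
Step 1: +3 new -> 4 infected
Step 2: +6 new -> 10 infected
Step 3: +7 new -> 17 infected
Step 4: +5 new -> 22 infected
Step 5: +4 new -> 26 infected
Step 6: +3 new -> 29 infected
Step 7: +2 new -> 31 infected
Step 8: +0 new -> 31 infected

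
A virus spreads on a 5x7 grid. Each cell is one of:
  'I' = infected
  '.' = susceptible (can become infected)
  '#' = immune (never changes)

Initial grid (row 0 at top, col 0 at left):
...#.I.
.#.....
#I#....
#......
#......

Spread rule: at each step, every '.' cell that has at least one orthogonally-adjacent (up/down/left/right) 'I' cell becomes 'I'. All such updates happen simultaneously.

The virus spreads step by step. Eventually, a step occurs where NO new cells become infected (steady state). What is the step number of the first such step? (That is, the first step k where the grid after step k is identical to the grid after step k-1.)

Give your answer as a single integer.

Step 0 (initial): 2 infected
Step 1: +4 new -> 6 infected
Step 2: +5 new -> 11 infected
Step 3: +6 new -> 17 infected
Step 4: +6 new -> 23 infected
Step 5: +3 new -> 26 infected
Step 6: +1 new -> 27 infected
Step 7: +1 new -> 28 infected
Step 8: +1 new -> 29 infected
Step 9: +0 new -> 29 infected

Answer: 9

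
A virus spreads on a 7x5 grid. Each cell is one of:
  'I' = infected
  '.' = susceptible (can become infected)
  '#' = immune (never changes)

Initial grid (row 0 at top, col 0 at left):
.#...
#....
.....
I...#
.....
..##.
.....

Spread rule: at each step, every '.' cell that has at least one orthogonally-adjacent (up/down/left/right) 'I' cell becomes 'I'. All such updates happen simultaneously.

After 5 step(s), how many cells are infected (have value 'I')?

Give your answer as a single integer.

Step 0 (initial): 1 infected
Step 1: +3 new -> 4 infected
Step 2: +4 new -> 8 infected
Step 3: +6 new -> 14 infected
Step 4: +4 new -> 18 infected
Step 5: +5 new -> 23 infected

Answer: 23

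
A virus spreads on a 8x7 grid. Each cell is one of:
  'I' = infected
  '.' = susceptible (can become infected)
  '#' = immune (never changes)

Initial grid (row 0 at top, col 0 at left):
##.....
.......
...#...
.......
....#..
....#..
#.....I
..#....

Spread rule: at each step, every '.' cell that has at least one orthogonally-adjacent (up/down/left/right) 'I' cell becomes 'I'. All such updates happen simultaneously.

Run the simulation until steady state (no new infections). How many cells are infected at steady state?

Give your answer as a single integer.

Answer: 49

Derivation:
Step 0 (initial): 1 infected
Step 1: +3 new -> 4 infected
Step 2: +4 new -> 8 infected
Step 3: +4 new -> 12 infected
Step 4: +5 new -> 17 infected
Step 5: +6 new -> 23 infected
Step 6: +7 new -> 30 infected
Step 7: +6 new -> 36 infected
Step 8: +5 new -> 41 infected
Step 9: +4 new -> 45 infected
Step 10: +3 new -> 48 infected
Step 11: +1 new -> 49 infected
Step 12: +0 new -> 49 infected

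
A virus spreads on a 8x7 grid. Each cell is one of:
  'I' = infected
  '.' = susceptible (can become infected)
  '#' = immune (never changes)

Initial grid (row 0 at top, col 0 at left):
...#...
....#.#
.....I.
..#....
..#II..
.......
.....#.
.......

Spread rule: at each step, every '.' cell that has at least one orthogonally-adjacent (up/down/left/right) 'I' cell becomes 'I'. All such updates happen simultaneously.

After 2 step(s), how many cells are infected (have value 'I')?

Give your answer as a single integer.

Step 0 (initial): 3 infected
Step 1: +9 new -> 12 infected
Step 2: +8 new -> 20 infected

Answer: 20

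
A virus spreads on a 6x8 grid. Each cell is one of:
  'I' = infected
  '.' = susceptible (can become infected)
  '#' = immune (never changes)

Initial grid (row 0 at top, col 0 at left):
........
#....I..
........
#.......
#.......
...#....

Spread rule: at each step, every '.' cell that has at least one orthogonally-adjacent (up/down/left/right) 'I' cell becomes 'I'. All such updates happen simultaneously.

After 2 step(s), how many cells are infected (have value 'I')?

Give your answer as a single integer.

Step 0 (initial): 1 infected
Step 1: +4 new -> 5 infected
Step 2: +7 new -> 12 infected

Answer: 12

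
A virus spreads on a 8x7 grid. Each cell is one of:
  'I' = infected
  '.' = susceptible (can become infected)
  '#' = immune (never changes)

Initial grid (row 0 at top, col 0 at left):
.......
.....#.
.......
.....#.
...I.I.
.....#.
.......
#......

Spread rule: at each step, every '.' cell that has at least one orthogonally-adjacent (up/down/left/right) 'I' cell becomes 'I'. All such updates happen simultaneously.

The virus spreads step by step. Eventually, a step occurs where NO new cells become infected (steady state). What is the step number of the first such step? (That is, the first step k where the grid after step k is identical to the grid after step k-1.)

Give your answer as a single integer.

Step 0 (initial): 2 infected
Step 1: +5 new -> 7 infected
Step 2: +9 new -> 16 infected
Step 3: +11 new -> 27 infected
Step 4: +13 new -> 40 infected
Step 5: +8 new -> 48 infected
Step 6: +3 new -> 51 infected
Step 7: +1 new -> 52 infected
Step 8: +0 new -> 52 infected

Answer: 8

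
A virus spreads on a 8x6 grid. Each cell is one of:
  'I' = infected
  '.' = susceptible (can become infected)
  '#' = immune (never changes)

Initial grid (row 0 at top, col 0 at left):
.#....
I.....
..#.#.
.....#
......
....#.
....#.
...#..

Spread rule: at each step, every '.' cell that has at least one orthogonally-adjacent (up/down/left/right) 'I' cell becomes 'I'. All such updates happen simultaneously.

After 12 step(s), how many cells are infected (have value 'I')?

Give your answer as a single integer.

Answer: 41

Derivation:
Step 0 (initial): 1 infected
Step 1: +3 new -> 4 infected
Step 2: +3 new -> 7 infected
Step 3: +4 new -> 11 infected
Step 4: +6 new -> 17 infected
Step 5: +6 new -> 23 infected
Step 6: +7 new -> 30 infected
Step 7: +4 new -> 34 infected
Step 8: +3 new -> 37 infected
Step 9: +1 new -> 38 infected
Step 10: +1 new -> 39 infected
Step 11: +1 new -> 40 infected
Step 12: +1 new -> 41 infected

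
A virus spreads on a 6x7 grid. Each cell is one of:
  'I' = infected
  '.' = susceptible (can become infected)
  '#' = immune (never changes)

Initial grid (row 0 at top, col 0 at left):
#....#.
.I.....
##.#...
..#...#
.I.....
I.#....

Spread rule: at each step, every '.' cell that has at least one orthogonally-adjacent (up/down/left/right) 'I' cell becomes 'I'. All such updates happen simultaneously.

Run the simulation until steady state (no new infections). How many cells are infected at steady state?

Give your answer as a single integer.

Step 0 (initial): 3 infected
Step 1: +7 new -> 10 infected
Step 2: +5 new -> 15 infected
Step 3: +5 new -> 20 infected
Step 4: +6 new -> 26 infected
Step 5: +5 new -> 31 infected
Step 6: +3 new -> 34 infected
Step 7: +0 new -> 34 infected

Answer: 34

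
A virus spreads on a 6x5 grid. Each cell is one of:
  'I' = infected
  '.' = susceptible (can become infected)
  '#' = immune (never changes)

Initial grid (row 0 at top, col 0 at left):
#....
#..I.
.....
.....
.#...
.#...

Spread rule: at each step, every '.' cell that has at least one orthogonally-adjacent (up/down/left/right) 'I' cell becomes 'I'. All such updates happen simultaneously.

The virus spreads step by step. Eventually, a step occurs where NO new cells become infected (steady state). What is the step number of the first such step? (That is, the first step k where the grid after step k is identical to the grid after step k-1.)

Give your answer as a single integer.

Answer: 8

Derivation:
Step 0 (initial): 1 infected
Step 1: +4 new -> 5 infected
Step 2: +6 new -> 11 infected
Step 3: +5 new -> 16 infected
Step 4: +5 new -> 21 infected
Step 5: +3 new -> 24 infected
Step 6: +1 new -> 25 infected
Step 7: +1 new -> 26 infected
Step 8: +0 new -> 26 infected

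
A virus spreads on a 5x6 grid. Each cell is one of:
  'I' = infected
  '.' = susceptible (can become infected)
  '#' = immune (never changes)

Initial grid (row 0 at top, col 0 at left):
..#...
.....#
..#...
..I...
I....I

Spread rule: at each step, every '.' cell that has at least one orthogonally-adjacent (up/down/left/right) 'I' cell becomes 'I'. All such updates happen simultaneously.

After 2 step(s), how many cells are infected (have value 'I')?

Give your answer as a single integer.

Step 0 (initial): 3 infected
Step 1: +7 new -> 10 infected
Step 2: +6 new -> 16 infected

Answer: 16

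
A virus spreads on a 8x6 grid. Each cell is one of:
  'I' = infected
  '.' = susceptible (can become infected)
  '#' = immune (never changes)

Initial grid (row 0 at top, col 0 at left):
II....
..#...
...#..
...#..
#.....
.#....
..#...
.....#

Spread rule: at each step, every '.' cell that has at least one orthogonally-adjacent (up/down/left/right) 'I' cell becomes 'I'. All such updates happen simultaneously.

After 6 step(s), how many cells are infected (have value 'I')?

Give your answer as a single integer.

Answer: 24

Derivation:
Step 0 (initial): 2 infected
Step 1: +3 new -> 5 infected
Step 2: +3 new -> 8 infected
Step 3: +5 new -> 13 infected
Step 4: +4 new -> 17 infected
Step 5: +3 new -> 20 infected
Step 6: +4 new -> 24 infected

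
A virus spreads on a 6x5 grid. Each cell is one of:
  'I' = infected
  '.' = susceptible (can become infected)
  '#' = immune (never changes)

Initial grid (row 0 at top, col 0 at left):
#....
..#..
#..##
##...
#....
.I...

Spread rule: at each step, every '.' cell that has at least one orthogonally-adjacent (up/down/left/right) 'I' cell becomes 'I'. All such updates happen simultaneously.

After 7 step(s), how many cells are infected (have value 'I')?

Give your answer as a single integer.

Answer: 17

Derivation:
Step 0 (initial): 1 infected
Step 1: +3 new -> 4 infected
Step 2: +2 new -> 6 infected
Step 3: +3 new -> 9 infected
Step 4: +3 new -> 12 infected
Step 5: +2 new -> 14 infected
Step 6: +1 new -> 15 infected
Step 7: +2 new -> 17 infected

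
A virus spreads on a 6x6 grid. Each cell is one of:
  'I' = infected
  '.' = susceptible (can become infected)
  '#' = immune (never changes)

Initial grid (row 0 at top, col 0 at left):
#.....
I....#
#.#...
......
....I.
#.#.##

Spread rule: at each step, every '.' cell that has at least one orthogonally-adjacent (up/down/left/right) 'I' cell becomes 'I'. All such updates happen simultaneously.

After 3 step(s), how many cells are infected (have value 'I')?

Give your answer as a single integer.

Answer: 22

Derivation:
Step 0 (initial): 2 infected
Step 1: +4 new -> 6 infected
Step 2: +8 new -> 14 infected
Step 3: +8 new -> 22 infected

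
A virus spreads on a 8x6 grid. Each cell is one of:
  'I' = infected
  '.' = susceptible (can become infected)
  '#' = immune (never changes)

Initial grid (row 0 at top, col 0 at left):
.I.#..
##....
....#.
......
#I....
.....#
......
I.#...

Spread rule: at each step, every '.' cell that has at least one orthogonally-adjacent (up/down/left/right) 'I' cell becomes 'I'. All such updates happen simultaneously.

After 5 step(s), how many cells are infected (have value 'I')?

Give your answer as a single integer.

Answer: 36

Derivation:
Step 0 (initial): 3 infected
Step 1: +7 new -> 10 infected
Step 2: +8 new -> 18 infected
Step 3: +7 new -> 25 infected
Step 4: +6 new -> 31 infected
Step 5: +5 new -> 36 infected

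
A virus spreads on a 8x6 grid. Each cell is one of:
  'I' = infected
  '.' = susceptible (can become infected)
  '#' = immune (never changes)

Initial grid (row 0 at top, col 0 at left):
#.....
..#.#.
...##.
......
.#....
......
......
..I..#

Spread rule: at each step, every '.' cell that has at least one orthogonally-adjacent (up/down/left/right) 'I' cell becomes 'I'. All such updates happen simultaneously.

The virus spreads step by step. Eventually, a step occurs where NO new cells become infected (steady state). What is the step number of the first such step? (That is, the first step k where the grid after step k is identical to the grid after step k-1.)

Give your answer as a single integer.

Answer: 12

Derivation:
Step 0 (initial): 1 infected
Step 1: +3 new -> 4 infected
Step 2: +5 new -> 9 infected
Step 3: +5 new -> 14 infected
Step 4: +5 new -> 19 infected
Step 5: +6 new -> 25 infected
Step 6: +4 new -> 29 infected
Step 7: +3 new -> 32 infected
Step 8: +3 new -> 35 infected
Step 9: +2 new -> 37 infected
Step 10: +2 new -> 39 infected
Step 11: +2 new -> 41 infected
Step 12: +0 new -> 41 infected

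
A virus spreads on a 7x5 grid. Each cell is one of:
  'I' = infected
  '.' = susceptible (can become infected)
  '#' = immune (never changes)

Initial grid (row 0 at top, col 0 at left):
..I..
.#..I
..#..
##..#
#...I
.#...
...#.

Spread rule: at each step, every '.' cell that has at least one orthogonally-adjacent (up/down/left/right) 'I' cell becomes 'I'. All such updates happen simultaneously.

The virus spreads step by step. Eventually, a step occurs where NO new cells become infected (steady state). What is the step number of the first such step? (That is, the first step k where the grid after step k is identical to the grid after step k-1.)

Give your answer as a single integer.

Step 0 (initial): 3 infected
Step 1: +8 new -> 11 infected
Step 2: +6 new -> 17 infected
Step 3: +4 new -> 21 infected
Step 4: +2 new -> 23 infected
Step 5: +2 new -> 25 infected
Step 6: +1 new -> 26 infected
Step 7: +1 new -> 27 infected
Step 8: +0 new -> 27 infected

Answer: 8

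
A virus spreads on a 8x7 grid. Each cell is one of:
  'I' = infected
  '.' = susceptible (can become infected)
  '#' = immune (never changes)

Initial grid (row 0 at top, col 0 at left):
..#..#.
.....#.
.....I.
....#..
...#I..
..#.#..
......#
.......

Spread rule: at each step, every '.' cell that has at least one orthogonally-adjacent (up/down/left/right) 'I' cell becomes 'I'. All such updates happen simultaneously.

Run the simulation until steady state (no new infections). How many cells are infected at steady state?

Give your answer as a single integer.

Answer: 48

Derivation:
Step 0 (initial): 2 infected
Step 1: +4 new -> 6 infected
Step 2: +6 new -> 12 infected
Step 3: +7 new -> 19 infected
Step 4: +6 new -> 25 infected
Step 5: +7 new -> 32 infected
Step 6: +7 new -> 39 infected
Step 7: +5 new -> 44 infected
Step 8: +3 new -> 47 infected
Step 9: +1 new -> 48 infected
Step 10: +0 new -> 48 infected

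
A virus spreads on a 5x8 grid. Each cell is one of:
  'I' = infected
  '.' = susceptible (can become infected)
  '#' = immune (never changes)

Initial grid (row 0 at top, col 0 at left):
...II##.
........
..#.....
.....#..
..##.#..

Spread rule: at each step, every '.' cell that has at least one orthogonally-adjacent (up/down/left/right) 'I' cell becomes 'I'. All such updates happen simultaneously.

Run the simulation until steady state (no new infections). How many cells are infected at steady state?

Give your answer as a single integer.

Answer: 33

Derivation:
Step 0 (initial): 2 infected
Step 1: +3 new -> 5 infected
Step 2: +5 new -> 10 infected
Step 3: +6 new -> 16 infected
Step 4: +6 new -> 22 infected
Step 5: +5 new -> 27 infected
Step 6: +4 new -> 31 infected
Step 7: +2 new -> 33 infected
Step 8: +0 new -> 33 infected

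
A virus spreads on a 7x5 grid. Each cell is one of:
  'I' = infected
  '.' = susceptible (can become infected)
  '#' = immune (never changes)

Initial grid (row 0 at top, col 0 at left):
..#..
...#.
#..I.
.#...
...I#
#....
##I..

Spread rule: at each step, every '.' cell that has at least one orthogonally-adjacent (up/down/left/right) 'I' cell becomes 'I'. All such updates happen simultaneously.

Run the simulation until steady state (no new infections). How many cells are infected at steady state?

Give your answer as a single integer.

Answer: 27

Derivation:
Step 0 (initial): 3 infected
Step 1: +7 new -> 10 infected
Step 2: +9 new -> 19 infected
Step 3: +3 new -> 22 infected
Step 4: +4 new -> 26 infected
Step 5: +1 new -> 27 infected
Step 6: +0 new -> 27 infected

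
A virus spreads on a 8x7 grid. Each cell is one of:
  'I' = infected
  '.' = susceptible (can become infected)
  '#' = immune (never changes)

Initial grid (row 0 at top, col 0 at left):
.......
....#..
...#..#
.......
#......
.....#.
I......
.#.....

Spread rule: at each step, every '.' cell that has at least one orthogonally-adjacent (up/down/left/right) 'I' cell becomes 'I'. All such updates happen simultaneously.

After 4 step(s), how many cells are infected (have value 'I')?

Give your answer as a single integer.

Step 0 (initial): 1 infected
Step 1: +3 new -> 4 infected
Step 2: +2 new -> 6 infected
Step 3: +4 new -> 10 infected
Step 4: +5 new -> 15 infected

Answer: 15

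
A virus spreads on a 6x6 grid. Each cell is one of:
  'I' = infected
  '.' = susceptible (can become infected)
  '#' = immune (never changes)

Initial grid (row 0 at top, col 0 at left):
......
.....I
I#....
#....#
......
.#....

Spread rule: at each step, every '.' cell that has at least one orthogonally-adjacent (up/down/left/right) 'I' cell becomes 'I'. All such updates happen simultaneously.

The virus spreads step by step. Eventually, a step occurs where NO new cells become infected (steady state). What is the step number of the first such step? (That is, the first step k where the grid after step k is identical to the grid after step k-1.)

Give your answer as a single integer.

Answer: 10

Derivation:
Step 0 (initial): 2 infected
Step 1: +4 new -> 6 infected
Step 2: +5 new -> 11 infected
Step 3: +5 new -> 16 infected
Step 4: +4 new -> 20 infected
Step 5: +4 new -> 24 infected
Step 6: +4 new -> 28 infected
Step 7: +2 new -> 30 infected
Step 8: +1 new -> 31 infected
Step 9: +1 new -> 32 infected
Step 10: +0 new -> 32 infected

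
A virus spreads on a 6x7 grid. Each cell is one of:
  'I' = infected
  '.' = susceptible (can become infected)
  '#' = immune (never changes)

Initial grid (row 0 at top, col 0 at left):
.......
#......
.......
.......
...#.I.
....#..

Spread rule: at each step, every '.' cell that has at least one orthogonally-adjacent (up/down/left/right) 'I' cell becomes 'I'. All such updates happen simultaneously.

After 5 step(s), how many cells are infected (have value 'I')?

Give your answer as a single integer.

Step 0 (initial): 1 infected
Step 1: +4 new -> 5 infected
Step 2: +4 new -> 9 infected
Step 3: +4 new -> 13 infected
Step 4: +5 new -> 18 infected
Step 5: +6 new -> 24 infected

Answer: 24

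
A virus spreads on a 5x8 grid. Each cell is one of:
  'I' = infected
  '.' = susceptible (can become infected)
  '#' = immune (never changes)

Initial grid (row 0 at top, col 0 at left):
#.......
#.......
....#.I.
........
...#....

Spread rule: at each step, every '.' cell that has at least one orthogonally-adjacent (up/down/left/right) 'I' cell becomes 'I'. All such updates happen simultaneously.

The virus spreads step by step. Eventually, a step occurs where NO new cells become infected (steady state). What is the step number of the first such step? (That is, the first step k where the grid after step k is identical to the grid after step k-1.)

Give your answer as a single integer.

Step 0 (initial): 1 infected
Step 1: +4 new -> 5 infected
Step 2: +6 new -> 11 infected
Step 3: +6 new -> 17 infected
Step 4: +4 new -> 21 infected
Step 5: +4 new -> 25 infected
Step 6: +5 new -> 30 infected
Step 7: +4 new -> 34 infected
Step 8: +2 new -> 36 infected
Step 9: +0 new -> 36 infected

Answer: 9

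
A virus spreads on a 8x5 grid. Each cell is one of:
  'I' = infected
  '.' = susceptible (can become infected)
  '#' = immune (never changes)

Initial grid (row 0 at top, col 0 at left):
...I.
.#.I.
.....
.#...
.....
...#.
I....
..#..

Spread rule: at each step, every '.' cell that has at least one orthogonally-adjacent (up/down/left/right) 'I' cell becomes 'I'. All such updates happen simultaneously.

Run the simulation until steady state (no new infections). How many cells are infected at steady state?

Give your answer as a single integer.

Step 0 (initial): 3 infected
Step 1: +8 new -> 11 infected
Step 2: +8 new -> 19 infected
Step 3: +9 new -> 28 infected
Step 4: +6 new -> 34 infected
Step 5: +2 new -> 36 infected
Step 6: +0 new -> 36 infected

Answer: 36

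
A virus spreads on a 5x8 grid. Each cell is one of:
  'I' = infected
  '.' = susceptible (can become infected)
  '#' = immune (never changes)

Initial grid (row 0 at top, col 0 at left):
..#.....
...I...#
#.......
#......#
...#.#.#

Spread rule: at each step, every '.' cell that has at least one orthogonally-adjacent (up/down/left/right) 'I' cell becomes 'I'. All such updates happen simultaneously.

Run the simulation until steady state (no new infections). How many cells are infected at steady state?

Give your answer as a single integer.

Step 0 (initial): 1 infected
Step 1: +4 new -> 5 infected
Step 2: +6 new -> 11 infected
Step 3: +8 new -> 19 infected
Step 4: +7 new -> 26 infected
Step 5: +4 new -> 30 infected
Step 6: +2 new -> 32 infected
Step 7: +0 new -> 32 infected

Answer: 32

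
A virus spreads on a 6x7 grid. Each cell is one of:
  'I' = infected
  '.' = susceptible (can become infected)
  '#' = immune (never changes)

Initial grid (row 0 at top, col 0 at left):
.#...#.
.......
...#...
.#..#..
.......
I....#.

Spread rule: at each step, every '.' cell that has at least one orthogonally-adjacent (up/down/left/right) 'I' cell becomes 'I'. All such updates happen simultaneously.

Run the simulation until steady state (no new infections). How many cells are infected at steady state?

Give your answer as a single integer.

Step 0 (initial): 1 infected
Step 1: +2 new -> 3 infected
Step 2: +3 new -> 6 infected
Step 3: +3 new -> 9 infected
Step 4: +5 new -> 14 infected
Step 5: +5 new -> 19 infected
Step 6: +2 new -> 21 infected
Step 7: +4 new -> 25 infected
Step 8: +5 new -> 30 infected
Step 9: +4 new -> 34 infected
Step 10: +1 new -> 35 infected
Step 11: +1 new -> 36 infected
Step 12: +0 new -> 36 infected

Answer: 36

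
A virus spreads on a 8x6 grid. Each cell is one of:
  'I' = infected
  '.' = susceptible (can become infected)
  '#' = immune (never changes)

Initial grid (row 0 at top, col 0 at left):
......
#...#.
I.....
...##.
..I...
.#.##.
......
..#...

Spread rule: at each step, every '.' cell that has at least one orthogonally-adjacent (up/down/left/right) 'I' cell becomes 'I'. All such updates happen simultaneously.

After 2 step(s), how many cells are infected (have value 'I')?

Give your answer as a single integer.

Step 0 (initial): 2 infected
Step 1: +6 new -> 8 infected
Step 2: +6 new -> 14 infected

Answer: 14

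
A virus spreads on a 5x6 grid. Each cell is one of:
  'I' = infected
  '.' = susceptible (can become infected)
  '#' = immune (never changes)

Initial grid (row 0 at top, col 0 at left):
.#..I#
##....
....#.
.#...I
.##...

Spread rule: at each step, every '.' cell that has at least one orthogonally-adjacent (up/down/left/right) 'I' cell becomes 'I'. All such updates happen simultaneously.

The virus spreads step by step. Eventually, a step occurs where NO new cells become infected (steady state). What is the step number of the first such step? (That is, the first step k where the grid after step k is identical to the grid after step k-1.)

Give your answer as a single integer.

Answer: 9

Derivation:
Step 0 (initial): 2 infected
Step 1: +5 new -> 7 infected
Step 2: +5 new -> 12 infected
Step 3: +4 new -> 16 infected
Step 4: +1 new -> 17 infected
Step 5: +1 new -> 18 infected
Step 6: +1 new -> 19 infected
Step 7: +1 new -> 20 infected
Step 8: +1 new -> 21 infected
Step 9: +0 new -> 21 infected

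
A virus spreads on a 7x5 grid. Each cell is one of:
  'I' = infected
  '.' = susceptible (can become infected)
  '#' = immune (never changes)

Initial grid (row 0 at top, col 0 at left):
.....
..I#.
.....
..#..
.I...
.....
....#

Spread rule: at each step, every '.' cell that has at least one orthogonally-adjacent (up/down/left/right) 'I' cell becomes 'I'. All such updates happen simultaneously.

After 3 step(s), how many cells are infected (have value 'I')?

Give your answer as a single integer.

Answer: 28

Derivation:
Step 0 (initial): 2 infected
Step 1: +7 new -> 9 infected
Step 2: +10 new -> 19 infected
Step 3: +9 new -> 28 infected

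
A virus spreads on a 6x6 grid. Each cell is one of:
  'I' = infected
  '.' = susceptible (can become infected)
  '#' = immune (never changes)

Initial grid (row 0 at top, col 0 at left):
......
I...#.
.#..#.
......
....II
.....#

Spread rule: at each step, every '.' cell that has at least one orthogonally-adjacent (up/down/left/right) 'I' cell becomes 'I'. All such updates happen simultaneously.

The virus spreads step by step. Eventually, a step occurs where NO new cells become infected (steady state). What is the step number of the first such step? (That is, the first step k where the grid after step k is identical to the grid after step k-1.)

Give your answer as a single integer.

Answer: 6

Derivation:
Step 0 (initial): 3 infected
Step 1: +7 new -> 10 infected
Step 2: +7 new -> 17 infected
Step 3: +10 new -> 27 infected
Step 4: +4 new -> 31 infected
Step 5: +1 new -> 32 infected
Step 6: +0 new -> 32 infected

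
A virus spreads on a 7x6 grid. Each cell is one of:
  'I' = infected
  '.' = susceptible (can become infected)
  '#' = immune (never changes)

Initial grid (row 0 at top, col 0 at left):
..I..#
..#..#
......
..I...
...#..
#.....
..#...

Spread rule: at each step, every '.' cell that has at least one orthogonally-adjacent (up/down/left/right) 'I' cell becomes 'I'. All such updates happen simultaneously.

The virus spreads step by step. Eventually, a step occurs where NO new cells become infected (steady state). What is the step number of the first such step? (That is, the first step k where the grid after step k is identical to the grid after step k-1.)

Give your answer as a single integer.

Step 0 (initial): 2 infected
Step 1: +6 new -> 8 infected
Step 2: +10 new -> 18 infected
Step 3: +9 new -> 27 infected
Step 4: +5 new -> 32 infected
Step 5: +3 new -> 35 infected
Step 6: +1 new -> 36 infected
Step 7: +0 new -> 36 infected

Answer: 7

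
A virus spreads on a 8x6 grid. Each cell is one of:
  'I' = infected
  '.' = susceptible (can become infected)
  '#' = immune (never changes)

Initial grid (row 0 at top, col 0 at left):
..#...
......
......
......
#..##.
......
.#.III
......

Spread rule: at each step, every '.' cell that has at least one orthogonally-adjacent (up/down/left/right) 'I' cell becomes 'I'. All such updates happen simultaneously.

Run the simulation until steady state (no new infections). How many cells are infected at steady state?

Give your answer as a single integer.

Step 0 (initial): 3 infected
Step 1: +7 new -> 10 infected
Step 2: +3 new -> 13 infected
Step 3: +4 new -> 17 infected
Step 4: +6 new -> 23 infected
Step 5: +6 new -> 29 infected
Step 6: +6 new -> 35 infected
Step 7: +4 new -> 39 infected
Step 8: +3 new -> 42 infected
Step 9: +1 new -> 43 infected
Step 10: +0 new -> 43 infected

Answer: 43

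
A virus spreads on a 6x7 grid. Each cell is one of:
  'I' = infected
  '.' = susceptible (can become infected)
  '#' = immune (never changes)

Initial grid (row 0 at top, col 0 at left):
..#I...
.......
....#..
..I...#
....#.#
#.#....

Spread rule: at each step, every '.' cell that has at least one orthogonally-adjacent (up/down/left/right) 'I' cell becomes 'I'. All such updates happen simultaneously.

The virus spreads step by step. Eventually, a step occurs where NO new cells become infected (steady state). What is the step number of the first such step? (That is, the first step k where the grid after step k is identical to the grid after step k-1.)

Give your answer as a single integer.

Answer: 7

Derivation:
Step 0 (initial): 2 infected
Step 1: +6 new -> 8 infected
Step 2: +9 new -> 17 infected
Step 3: +8 new -> 25 infected
Step 4: +6 new -> 31 infected
Step 5: +3 new -> 34 infected
Step 6: +1 new -> 35 infected
Step 7: +0 new -> 35 infected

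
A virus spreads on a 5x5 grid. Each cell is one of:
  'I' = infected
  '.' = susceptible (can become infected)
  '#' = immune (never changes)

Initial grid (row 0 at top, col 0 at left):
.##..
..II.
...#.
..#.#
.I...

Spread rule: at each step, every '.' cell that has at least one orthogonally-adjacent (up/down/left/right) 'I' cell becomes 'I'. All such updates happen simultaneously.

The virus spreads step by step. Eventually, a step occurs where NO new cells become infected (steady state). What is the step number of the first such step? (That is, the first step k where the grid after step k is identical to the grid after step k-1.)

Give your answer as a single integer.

Step 0 (initial): 3 infected
Step 1: +7 new -> 10 infected
Step 2: +6 new -> 16 infected
Step 3: +4 new -> 20 infected
Step 4: +0 new -> 20 infected

Answer: 4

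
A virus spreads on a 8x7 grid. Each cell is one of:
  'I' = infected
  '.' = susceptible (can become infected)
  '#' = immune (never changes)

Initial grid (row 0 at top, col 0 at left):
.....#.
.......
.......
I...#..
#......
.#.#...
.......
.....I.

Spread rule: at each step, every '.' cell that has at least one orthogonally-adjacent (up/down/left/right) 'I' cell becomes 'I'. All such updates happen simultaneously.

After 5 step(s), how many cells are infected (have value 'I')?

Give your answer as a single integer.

Step 0 (initial): 2 infected
Step 1: +5 new -> 7 infected
Step 2: +8 new -> 15 infected
Step 3: +10 new -> 25 infected
Step 4: +10 new -> 35 infected
Step 5: +7 new -> 42 infected

Answer: 42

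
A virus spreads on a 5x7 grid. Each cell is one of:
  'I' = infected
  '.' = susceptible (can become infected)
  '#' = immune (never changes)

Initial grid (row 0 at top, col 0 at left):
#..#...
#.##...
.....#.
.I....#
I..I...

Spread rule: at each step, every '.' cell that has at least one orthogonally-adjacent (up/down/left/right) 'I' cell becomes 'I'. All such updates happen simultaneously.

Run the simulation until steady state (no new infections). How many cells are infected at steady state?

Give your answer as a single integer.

Step 0 (initial): 3 infected
Step 1: +7 new -> 10 infected
Step 2: +6 new -> 16 infected
Step 3: +4 new -> 20 infected
Step 4: +2 new -> 22 infected
Step 5: +2 new -> 24 infected
Step 6: +2 new -> 26 infected
Step 7: +2 new -> 28 infected
Step 8: +0 new -> 28 infected

Answer: 28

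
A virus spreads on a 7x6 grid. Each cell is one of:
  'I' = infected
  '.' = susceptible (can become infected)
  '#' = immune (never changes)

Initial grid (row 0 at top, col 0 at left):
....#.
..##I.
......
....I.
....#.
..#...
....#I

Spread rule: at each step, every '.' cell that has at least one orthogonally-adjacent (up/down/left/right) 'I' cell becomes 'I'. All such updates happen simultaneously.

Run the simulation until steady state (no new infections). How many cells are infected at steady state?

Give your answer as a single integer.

Step 0 (initial): 3 infected
Step 1: +5 new -> 8 infected
Step 2: +7 new -> 15 infected
Step 3: +4 new -> 19 infected
Step 4: +4 new -> 23 infected
Step 5: +5 new -> 28 infected
Step 6: +4 new -> 32 infected
Step 7: +3 new -> 35 infected
Step 8: +1 new -> 36 infected
Step 9: +0 new -> 36 infected

Answer: 36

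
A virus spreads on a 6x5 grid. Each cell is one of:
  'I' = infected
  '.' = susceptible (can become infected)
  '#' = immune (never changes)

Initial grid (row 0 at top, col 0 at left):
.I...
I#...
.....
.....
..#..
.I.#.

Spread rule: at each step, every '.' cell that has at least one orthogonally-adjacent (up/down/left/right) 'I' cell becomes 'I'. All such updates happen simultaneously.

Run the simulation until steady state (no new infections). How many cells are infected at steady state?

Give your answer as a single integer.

Step 0 (initial): 3 infected
Step 1: +6 new -> 9 infected
Step 2: +6 new -> 15 infected
Step 3: +4 new -> 19 infected
Step 4: +3 new -> 22 infected
Step 5: +3 new -> 25 infected
Step 6: +1 new -> 26 infected
Step 7: +1 new -> 27 infected
Step 8: +0 new -> 27 infected

Answer: 27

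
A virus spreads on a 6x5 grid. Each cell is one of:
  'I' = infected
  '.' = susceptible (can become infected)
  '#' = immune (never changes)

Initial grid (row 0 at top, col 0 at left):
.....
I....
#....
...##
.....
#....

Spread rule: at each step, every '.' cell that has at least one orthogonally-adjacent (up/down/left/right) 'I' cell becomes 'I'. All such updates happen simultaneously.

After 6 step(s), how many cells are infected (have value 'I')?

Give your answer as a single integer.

Answer: 23

Derivation:
Step 0 (initial): 1 infected
Step 1: +2 new -> 3 infected
Step 2: +3 new -> 6 infected
Step 3: +4 new -> 10 infected
Step 4: +6 new -> 16 infected
Step 5: +5 new -> 21 infected
Step 6: +2 new -> 23 infected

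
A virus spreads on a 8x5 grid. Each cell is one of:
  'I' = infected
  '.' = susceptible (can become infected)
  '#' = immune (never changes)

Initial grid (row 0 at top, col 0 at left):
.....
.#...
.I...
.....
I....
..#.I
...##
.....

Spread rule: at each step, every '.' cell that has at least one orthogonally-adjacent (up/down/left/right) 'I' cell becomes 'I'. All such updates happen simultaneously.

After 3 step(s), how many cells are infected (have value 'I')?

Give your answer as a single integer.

Answer: 27

Derivation:
Step 0 (initial): 3 infected
Step 1: +8 new -> 11 infected
Step 2: +9 new -> 20 infected
Step 3: +7 new -> 27 infected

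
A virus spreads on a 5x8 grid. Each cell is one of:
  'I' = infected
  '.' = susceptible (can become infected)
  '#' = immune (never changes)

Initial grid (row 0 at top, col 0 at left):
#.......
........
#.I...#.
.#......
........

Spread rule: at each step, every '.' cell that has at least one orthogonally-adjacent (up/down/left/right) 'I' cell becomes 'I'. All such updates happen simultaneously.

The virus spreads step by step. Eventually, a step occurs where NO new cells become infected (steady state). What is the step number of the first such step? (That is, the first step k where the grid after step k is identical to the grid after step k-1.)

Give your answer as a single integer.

Answer: 8

Derivation:
Step 0 (initial): 1 infected
Step 1: +4 new -> 5 infected
Step 2: +6 new -> 11 infected
Step 3: +8 new -> 19 infected
Step 4: +5 new -> 24 infected
Step 5: +5 new -> 29 infected
Step 6: +4 new -> 33 infected
Step 7: +3 new -> 36 infected
Step 8: +0 new -> 36 infected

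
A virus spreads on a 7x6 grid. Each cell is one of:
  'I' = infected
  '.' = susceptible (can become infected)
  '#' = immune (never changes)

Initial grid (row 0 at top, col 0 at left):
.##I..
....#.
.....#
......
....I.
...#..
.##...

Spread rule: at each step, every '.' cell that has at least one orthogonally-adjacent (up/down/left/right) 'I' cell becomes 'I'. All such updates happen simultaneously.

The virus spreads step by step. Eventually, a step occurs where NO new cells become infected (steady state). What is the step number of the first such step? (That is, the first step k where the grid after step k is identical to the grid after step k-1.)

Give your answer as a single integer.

Answer: 7

Derivation:
Step 0 (initial): 2 infected
Step 1: +6 new -> 8 infected
Step 2: +9 new -> 17 infected
Step 3: +8 new -> 25 infected
Step 4: +5 new -> 30 infected
Step 5: +4 new -> 34 infected
Step 6: +1 new -> 35 infected
Step 7: +0 new -> 35 infected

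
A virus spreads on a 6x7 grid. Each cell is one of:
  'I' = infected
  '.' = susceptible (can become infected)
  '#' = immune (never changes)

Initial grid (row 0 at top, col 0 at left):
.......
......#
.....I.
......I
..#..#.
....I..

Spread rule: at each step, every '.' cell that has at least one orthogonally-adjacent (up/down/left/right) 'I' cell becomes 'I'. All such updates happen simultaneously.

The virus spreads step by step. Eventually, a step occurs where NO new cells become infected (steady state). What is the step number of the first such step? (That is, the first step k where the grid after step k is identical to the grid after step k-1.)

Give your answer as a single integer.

Step 0 (initial): 3 infected
Step 1: +8 new -> 11 infected
Step 2: +7 new -> 18 infected
Step 3: +6 new -> 24 infected
Step 4: +6 new -> 30 infected
Step 5: +5 new -> 35 infected
Step 6: +3 new -> 38 infected
Step 7: +1 new -> 39 infected
Step 8: +0 new -> 39 infected

Answer: 8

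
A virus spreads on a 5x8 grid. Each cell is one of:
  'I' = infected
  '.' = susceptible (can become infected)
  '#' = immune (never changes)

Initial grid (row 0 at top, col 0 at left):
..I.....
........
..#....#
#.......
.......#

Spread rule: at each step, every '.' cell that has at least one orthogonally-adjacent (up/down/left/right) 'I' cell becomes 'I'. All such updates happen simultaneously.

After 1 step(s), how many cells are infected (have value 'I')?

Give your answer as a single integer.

Step 0 (initial): 1 infected
Step 1: +3 new -> 4 infected

Answer: 4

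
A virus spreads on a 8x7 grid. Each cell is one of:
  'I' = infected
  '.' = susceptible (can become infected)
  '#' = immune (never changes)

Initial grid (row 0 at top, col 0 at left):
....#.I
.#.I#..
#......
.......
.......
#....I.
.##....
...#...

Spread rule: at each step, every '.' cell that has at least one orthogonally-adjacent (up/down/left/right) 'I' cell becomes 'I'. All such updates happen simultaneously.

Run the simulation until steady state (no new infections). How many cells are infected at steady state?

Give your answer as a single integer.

Step 0 (initial): 3 infected
Step 1: +9 new -> 12 infected
Step 2: +13 new -> 25 infected
Step 3: +11 new -> 36 infected
Step 4: +4 new -> 40 infected
Step 5: +3 new -> 43 infected
Step 6: +1 new -> 44 infected
Step 7: +0 new -> 44 infected

Answer: 44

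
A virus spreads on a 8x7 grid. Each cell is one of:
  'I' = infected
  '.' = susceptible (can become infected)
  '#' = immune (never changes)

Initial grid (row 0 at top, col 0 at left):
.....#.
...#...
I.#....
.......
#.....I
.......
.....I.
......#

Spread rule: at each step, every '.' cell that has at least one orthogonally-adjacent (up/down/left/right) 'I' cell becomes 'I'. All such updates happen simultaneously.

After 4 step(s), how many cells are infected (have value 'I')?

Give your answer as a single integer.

Answer: 43

Derivation:
Step 0 (initial): 3 infected
Step 1: +10 new -> 13 infected
Step 2: +9 new -> 22 infected
Step 3: +11 new -> 33 infected
Step 4: +10 new -> 43 infected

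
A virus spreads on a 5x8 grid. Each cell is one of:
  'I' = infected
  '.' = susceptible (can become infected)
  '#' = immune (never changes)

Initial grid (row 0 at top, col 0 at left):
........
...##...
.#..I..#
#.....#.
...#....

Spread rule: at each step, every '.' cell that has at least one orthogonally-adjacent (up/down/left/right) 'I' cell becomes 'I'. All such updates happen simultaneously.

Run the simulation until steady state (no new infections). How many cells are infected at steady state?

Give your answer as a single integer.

Answer: 33

Derivation:
Step 0 (initial): 1 infected
Step 1: +3 new -> 4 infected
Step 2: +6 new -> 10 infected
Step 3: +5 new -> 15 infected
Step 4: +8 new -> 23 infected
Step 5: +6 new -> 29 infected
Step 6: +4 new -> 33 infected
Step 7: +0 new -> 33 infected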